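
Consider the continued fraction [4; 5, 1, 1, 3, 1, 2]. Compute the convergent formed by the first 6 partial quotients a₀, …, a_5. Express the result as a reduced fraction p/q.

209/50

Collapse the nested fraction from the inside out:
Start with 1.
3 + 1/(1/1) = 3 + 1/1 = 4/1
1 + 1/(4/1) = 1 + 1/4 = 5/4
1 + 1/(5/4) = 1 + 4/5 = 9/5
5 + 1/(9/5) = 5 + 5/9 = 50/9
4 + 1/(50/9) = 4 + 9/50 = 209/50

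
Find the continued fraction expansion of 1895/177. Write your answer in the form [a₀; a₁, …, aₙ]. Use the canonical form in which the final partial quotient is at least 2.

⌊1895/177⌋ = 10, remainder 125
⌊177/125⌋ = 1, remainder 52
⌊125/52⌋ = 2, remainder 21
⌊52/21⌋ = 2, remainder 10
⌊21/10⌋ = 2, remainder 1
⌊10/1⌋ = 10, remainder 0

[10; 1, 2, 2, 2, 10]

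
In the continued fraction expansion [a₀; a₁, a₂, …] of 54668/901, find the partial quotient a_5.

⌊54668/901⌋ = 60, remainder 608
⌊901/608⌋ = 1, remainder 293
⌊608/293⌋ = 2, remainder 22
⌊293/22⌋ = 13, remainder 7
⌊22/7⌋ = 3, remainder 1
⌊7/1⌋ = 7, remainder 0

7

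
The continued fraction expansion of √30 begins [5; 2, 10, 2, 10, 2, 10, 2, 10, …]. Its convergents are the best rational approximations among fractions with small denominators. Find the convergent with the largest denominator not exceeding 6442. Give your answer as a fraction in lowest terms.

a_0 = 5: 5/1  (≤ bound)
a_1 = 2: 11/2  (≤ bound)
a_2 = 10: 115/21  (≤ bound)
a_3 = 2: 241/44  (≤ bound)
a_4 = 10: 2525/461  (≤ bound)
a_5 = 2: 5291/966  (≤ bound)
a_6 = 10: 55435/10121  (> 6442, stop)

5291/966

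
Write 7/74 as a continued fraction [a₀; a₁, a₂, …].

⌊7/74⌋ = 0, remainder 7
⌊74/7⌋ = 10, remainder 4
⌊7/4⌋ = 1, remainder 3
⌊4/3⌋ = 1, remainder 1
⌊3/1⌋ = 3, remainder 0

[0; 10, 1, 1, 3]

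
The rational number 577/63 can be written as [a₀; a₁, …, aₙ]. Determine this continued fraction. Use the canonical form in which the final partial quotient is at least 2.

[9; 6, 3, 3]

Run the Euclidean algorithm, recording each quotient:
577 ÷ 63 → quotient 9, remainder 10
63 ÷ 10 → quotient 6, remainder 3
10 ÷ 3 → quotient 3, remainder 1
3 ÷ 1 → quotient 3, remainder 0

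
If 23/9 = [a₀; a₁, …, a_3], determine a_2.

23 = 2·9 + 5, so a_0 = 2
9 = 1·5 + 4, so a_1 = 1
5 = 1·4 + 1, so a_2 = 1

1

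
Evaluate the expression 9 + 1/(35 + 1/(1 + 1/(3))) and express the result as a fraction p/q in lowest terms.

Start with 3.
1 + 1/(3/1) = 1 + 1/3 = 4/3
35 + 1/(4/3) = 35 + 3/4 = 143/4
9 + 1/(143/4) = 9 + 4/143 = 1291/143

1291/143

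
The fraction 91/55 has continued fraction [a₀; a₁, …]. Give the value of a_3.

91 ÷ 55 → quotient 1, remainder 36
55 ÷ 36 → quotient 1, remainder 19
36 ÷ 19 → quotient 1, remainder 17
19 ÷ 17 → quotient 1, remainder 2

1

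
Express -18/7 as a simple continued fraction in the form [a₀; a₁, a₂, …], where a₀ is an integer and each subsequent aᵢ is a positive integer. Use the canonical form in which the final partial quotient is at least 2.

Repeatedly divide and take the remainder:
-18 = -3·7 + 3, so a_0 = -3
7 = 2·3 + 1, so a_1 = 2
3 = 3·1 + 0, so a_2 = 3

[-3; 2, 3]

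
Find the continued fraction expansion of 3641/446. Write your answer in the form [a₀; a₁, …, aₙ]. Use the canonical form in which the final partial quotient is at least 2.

[8; 6, 9, 8]

⌊3641/446⌋ = 8, remainder 73
⌊446/73⌋ = 6, remainder 8
⌊73/8⌋ = 9, remainder 1
⌊8/1⌋ = 8, remainder 0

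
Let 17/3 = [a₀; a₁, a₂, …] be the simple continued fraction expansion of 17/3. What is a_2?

17 = 5·3 + 2, so a_0 = 5
3 = 1·2 + 1, so a_1 = 1
2 = 2·1 + 0, so a_2 = 2

2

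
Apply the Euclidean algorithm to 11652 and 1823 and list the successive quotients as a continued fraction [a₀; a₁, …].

[6; 2, 1, 1, 4, 5, 15]

Repeatedly divide and take the remainder:
⌊11652/1823⌋ = 6, remainder 714
⌊1823/714⌋ = 2, remainder 395
⌊714/395⌋ = 1, remainder 319
⌊395/319⌋ = 1, remainder 76
⌊319/76⌋ = 4, remainder 15
⌊76/15⌋ = 5, remainder 1
⌊15/1⌋ = 15, remainder 0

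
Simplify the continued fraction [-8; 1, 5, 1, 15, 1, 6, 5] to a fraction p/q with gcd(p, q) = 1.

Collapse the nested fraction from the inside out:
Start with 5.
6 + 1/(5/1) = 6 + 1/5 = 31/5
1 + 1/(31/5) = 1 + 5/31 = 36/31
15 + 1/(36/31) = 15 + 31/36 = 571/36
1 + 1/(571/36) = 1 + 36/571 = 607/571
5 + 1/(607/571) = 5 + 571/607 = 3606/607
1 + 1/(3606/607) = 1 + 607/3606 = 4213/3606
-8 + 1/(4213/3606) = -8 + 3606/4213 = -30098/4213

-30098/4213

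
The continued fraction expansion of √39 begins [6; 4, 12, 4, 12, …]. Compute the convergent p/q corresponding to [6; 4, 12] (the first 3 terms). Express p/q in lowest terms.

Start with 12.
4 + 1/(12/1) = 4 + 1/12 = 49/12
6 + 1/(49/12) = 6 + 12/49 = 306/49

306/49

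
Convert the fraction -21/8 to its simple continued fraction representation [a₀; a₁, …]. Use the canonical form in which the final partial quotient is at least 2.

[-3; 2, 1, 2]

Repeatedly divide and take the remainder:
-21 ÷ 8 → quotient -3, remainder 3
8 ÷ 3 → quotient 2, remainder 2
3 ÷ 2 → quotient 1, remainder 1
2 ÷ 1 → quotient 2, remainder 0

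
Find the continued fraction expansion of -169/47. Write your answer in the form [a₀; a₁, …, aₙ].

-169 ÷ 47 → quotient -4, remainder 19
47 ÷ 19 → quotient 2, remainder 9
19 ÷ 9 → quotient 2, remainder 1
9 ÷ 1 → quotient 9, remainder 0

[-4; 2, 2, 9]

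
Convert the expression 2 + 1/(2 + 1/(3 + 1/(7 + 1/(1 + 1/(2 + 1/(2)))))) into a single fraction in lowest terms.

Start with 2.
2 + 1/(2/1) = 2 + 1/2 = 5/2
1 + 1/(5/2) = 1 + 2/5 = 7/5
7 + 1/(7/5) = 7 + 5/7 = 54/7
3 + 1/(54/7) = 3 + 7/54 = 169/54
2 + 1/(169/54) = 2 + 54/169 = 392/169
2 + 1/(392/169) = 2 + 169/392 = 953/392

953/392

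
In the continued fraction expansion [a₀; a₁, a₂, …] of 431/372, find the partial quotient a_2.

431 ÷ 372 → quotient 1, remainder 59
372 ÷ 59 → quotient 6, remainder 18
59 ÷ 18 → quotient 3, remainder 5

3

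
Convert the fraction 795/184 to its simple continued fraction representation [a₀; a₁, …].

[4; 3, 8, 2, 3]

Run the Euclidean algorithm, recording each quotient:
⌊795/184⌋ = 4, remainder 59
⌊184/59⌋ = 3, remainder 7
⌊59/7⌋ = 8, remainder 3
⌊7/3⌋ = 2, remainder 1
⌊3/1⌋ = 3, remainder 0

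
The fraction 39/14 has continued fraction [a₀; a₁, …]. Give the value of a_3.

⌊39/14⌋ = 2, remainder 11
⌊14/11⌋ = 1, remainder 3
⌊11/3⌋ = 3, remainder 2
⌊3/2⌋ = 1, remainder 1

1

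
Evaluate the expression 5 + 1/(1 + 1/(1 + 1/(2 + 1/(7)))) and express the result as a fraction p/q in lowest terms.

207/37

a_0 = 5: 5/1
a_1 = 1: 6/1
a_2 = 1: 11/2
a_3 = 2: 28/5
a_4 = 7: 207/37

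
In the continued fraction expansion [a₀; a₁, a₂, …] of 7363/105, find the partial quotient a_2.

13

Repeatedly divide and take the remainder:
⌊7363/105⌋ = 70, remainder 13
⌊105/13⌋ = 8, remainder 1
⌊13/1⌋ = 13, remainder 0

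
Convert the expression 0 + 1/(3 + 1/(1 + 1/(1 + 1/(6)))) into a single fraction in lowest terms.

Start with 6.
1 + 1/(6/1) = 1 + 1/6 = 7/6
1 + 1/(7/6) = 1 + 6/7 = 13/7
3 + 1/(13/7) = 3 + 7/13 = 46/13
0 + 1/(46/13) = 0 + 13/46 = 13/46

13/46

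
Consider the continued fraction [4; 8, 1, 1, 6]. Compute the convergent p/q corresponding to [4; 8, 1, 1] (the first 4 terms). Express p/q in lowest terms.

70/17

Compute successive convergents:
a_0 = 4: 4/1
a_1 = 8: 33/8
a_2 = 1: 37/9
a_3 = 1: 70/17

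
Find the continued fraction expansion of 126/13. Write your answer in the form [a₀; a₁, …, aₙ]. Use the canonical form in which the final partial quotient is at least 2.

[9; 1, 2, 4]

Apply division with remainder until the remainder is 0:
⌊126/13⌋ = 9, remainder 9
⌊13/9⌋ = 1, remainder 4
⌊9/4⌋ = 2, remainder 1
⌊4/1⌋ = 4, remainder 0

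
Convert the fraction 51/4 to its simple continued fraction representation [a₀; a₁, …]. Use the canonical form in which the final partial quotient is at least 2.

[12; 1, 3]

⌊51/4⌋ = 12, remainder 3
⌊4/3⌋ = 1, remainder 1
⌊3/1⌋ = 3, remainder 0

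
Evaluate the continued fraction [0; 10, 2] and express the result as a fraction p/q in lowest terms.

2/21

Start with 2.
10 + 1/(2/1) = 10 + 1/2 = 21/2
0 + 1/(21/2) = 0 + 2/21 = 2/21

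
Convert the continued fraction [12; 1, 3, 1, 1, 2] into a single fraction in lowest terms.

Use the convergent recurrence hₖ = aₖ·hₖ₋₁ + hₖ₋₂ (and likewise for the denominators kₖ):
a_0 = 12: 12/1
a_1 = 1: 13/1
a_2 = 3: 51/4
a_3 = 1: 64/5
a_4 = 1: 115/9
a_5 = 2: 294/23

294/23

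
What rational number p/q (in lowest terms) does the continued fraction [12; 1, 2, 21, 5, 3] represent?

13090/1033

a_0 = 12: 12/1
a_1 = 1: 13/1
a_2 = 2: 38/3
a_3 = 21: 811/64
a_4 = 5: 4093/323
a_5 = 3: 13090/1033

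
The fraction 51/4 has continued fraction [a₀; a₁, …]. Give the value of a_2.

3

51 = 12·4 + 3, so a_0 = 12
4 = 1·3 + 1, so a_1 = 1
3 = 3·1 + 0, so a_2 = 3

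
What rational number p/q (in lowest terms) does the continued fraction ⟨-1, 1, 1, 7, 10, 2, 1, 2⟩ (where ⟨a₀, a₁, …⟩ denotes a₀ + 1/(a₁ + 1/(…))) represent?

Start with 2.
1 + 1/(2/1) = 1 + 1/2 = 3/2
2 + 1/(3/2) = 2 + 2/3 = 8/3
10 + 1/(8/3) = 10 + 3/8 = 83/8
7 + 1/(83/8) = 7 + 8/83 = 589/83
1 + 1/(589/83) = 1 + 83/589 = 672/589
1 + 1/(672/589) = 1 + 589/672 = 1261/672
-1 + 1/(1261/672) = -1 + 672/1261 = -589/1261

-589/1261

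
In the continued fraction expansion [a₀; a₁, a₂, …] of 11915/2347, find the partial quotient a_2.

25

11915 = 5·2347 + 180, so a_0 = 5
2347 = 13·180 + 7, so a_1 = 13
180 = 25·7 + 5, so a_2 = 25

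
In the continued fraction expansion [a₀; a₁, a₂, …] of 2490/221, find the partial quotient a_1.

Repeatedly divide and take the remainder:
2490 = 11·221 + 59, so a_0 = 11
221 = 3·59 + 44, so a_1 = 3

3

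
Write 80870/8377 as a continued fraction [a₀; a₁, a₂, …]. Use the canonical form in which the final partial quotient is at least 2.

80870 = 9·8377 + 5477, so a_0 = 9
8377 = 1·5477 + 2900, so a_1 = 1
5477 = 1·2900 + 2577, so a_2 = 1
2900 = 1·2577 + 323, so a_3 = 1
2577 = 7·323 + 316, so a_4 = 7
323 = 1·316 + 7, so a_5 = 1
316 = 45·7 + 1, so a_6 = 45
7 = 7·1 + 0, so a_7 = 7

[9; 1, 1, 1, 7, 1, 45, 7]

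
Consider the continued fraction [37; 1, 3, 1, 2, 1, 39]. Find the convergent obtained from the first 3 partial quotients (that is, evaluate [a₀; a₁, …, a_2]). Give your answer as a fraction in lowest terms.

Starting at the tail and folding back:
Start with 3.
1 + 1/(3/1) = 1 + 1/3 = 4/3
37 + 1/(4/3) = 37 + 3/4 = 151/4

151/4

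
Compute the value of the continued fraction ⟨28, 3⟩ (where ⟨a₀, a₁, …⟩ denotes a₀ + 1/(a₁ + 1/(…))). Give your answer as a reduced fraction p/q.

85/3

Collapse the nested fraction from the inside out:
Start with 3.
28 + 1/(3/1) = 28 + 1/3 = 85/3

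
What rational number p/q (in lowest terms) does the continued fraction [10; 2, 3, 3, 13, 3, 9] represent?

Start with 9.
3 + 1/(9/1) = 3 + 1/9 = 28/9
13 + 1/(28/9) = 13 + 9/28 = 373/28
3 + 1/(373/28) = 3 + 28/373 = 1147/373
3 + 1/(1147/373) = 3 + 373/1147 = 3814/1147
2 + 1/(3814/1147) = 2 + 1147/3814 = 8775/3814
10 + 1/(8775/3814) = 10 + 3814/8775 = 91564/8775

91564/8775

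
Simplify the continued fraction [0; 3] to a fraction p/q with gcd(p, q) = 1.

a_0 = 0: 0/1
a_1 = 3: 1/3

1/3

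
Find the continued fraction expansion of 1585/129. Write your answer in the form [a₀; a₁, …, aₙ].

[12; 3, 2, 18]

1585 ÷ 129 → quotient 12, remainder 37
129 ÷ 37 → quotient 3, remainder 18
37 ÷ 18 → quotient 2, remainder 1
18 ÷ 1 → quotient 18, remainder 0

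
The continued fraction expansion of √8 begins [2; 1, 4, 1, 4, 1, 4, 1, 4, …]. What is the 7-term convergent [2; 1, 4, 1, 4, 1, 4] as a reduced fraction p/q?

Collapse the nested fraction from the inside out:
Start with 4.
1 + 1/(4/1) = 1 + 1/4 = 5/4
4 + 1/(5/4) = 4 + 4/5 = 24/5
1 + 1/(24/5) = 1 + 5/24 = 29/24
4 + 1/(29/24) = 4 + 24/29 = 140/29
1 + 1/(140/29) = 1 + 29/140 = 169/140
2 + 1/(169/140) = 2 + 140/169 = 478/169

478/169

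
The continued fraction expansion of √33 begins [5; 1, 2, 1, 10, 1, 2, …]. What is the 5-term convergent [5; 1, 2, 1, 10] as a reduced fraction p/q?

247/43

Compute successive convergents:
a_0 = 5: 5/1
a_1 = 1: 6/1
a_2 = 2: 17/3
a_3 = 1: 23/4
a_4 = 10: 247/43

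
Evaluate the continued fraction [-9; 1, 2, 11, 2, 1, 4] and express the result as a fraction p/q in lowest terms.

Start with 4.
1 + 1/(4/1) = 1 + 1/4 = 5/4
2 + 1/(5/4) = 2 + 4/5 = 14/5
11 + 1/(14/5) = 11 + 5/14 = 159/14
2 + 1/(159/14) = 2 + 14/159 = 332/159
1 + 1/(332/159) = 1 + 159/332 = 491/332
-9 + 1/(491/332) = -9 + 332/491 = -4087/491

-4087/491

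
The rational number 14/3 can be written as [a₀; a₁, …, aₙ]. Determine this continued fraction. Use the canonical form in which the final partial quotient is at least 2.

[4; 1, 2]

⌊14/3⌋ = 4, remainder 2
⌊3/2⌋ = 1, remainder 1
⌊2/1⌋ = 2, remainder 0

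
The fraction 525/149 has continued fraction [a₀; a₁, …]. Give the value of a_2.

⌊525/149⌋ = 3, remainder 78
⌊149/78⌋ = 1, remainder 71
⌊78/71⌋ = 1, remainder 7

1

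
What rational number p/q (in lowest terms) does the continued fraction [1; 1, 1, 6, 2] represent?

43/28

Start with 2.
6 + 1/(2/1) = 6 + 1/2 = 13/2
1 + 1/(13/2) = 1 + 2/13 = 15/13
1 + 1/(15/13) = 1 + 13/15 = 28/15
1 + 1/(28/15) = 1 + 15/28 = 43/28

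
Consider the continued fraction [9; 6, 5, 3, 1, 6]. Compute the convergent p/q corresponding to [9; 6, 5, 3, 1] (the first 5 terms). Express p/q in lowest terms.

1191/130

Build up convergents one term at a time:
a_0 = 9: 9/1
a_1 = 6: 55/6
a_2 = 5: 284/31
a_3 = 3: 907/99
a_4 = 1: 1191/130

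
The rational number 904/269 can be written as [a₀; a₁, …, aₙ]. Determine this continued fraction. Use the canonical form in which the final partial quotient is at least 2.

[3; 2, 1, 3, 2, 2, 4]

904 ÷ 269 → quotient 3, remainder 97
269 ÷ 97 → quotient 2, remainder 75
97 ÷ 75 → quotient 1, remainder 22
75 ÷ 22 → quotient 3, remainder 9
22 ÷ 9 → quotient 2, remainder 4
9 ÷ 4 → quotient 2, remainder 1
4 ÷ 1 → quotient 4, remainder 0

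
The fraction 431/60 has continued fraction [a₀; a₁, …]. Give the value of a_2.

2

431 = 7·60 + 11, so a_0 = 7
60 = 5·11 + 5, so a_1 = 5
11 = 2·5 + 1, so a_2 = 2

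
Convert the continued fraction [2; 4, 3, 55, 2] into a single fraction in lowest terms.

3237/1451

Work from the innermost term outward:
Start with 2.
55 + 1/(2/1) = 55 + 1/2 = 111/2
3 + 1/(111/2) = 3 + 2/111 = 335/111
4 + 1/(335/111) = 4 + 111/335 = 1451/335
2 + 1/(1451/335) = 2 + 335/1451 = 3237/1451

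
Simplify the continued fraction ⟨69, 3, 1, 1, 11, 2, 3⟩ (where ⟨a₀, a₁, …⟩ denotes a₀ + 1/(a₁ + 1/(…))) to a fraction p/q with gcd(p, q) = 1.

40739/588

a_0 = 69: 69/1
a_1 = 3: 208/3
a_2 = 1: 277/4
a_3 = 1: 485/7
a_4 = 11: 5612/81
a_5 = 2: 11709/169
a_6 = 3: 40739/588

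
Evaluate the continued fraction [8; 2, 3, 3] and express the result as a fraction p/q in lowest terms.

194/23

a_0 = 8: 8/1
a_1 = 2: 17/2
a_2 = 3: 59/7
a_3 = 3: 194/23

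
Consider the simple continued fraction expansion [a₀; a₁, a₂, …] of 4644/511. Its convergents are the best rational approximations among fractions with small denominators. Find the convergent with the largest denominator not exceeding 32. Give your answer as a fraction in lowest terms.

List convergents until the denominator exceeds the bound:
a_0 = 9: 9/1  (≤ bound)
a_1 = 11: 100/11  (≤ bound)
a_2 = 2: 209/23  (≤ bound)
a_3 = 1: 309/34  (> 32, stop)

209/23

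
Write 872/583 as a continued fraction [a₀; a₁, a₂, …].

872 ÷ 583 → quotient 1, remainder 289
583 ÷ 289 → quotient 2, remainder 5
289 ÷ 5 → quotient 57, remainder 4
5 ÷ 4 → quotient 1, remainder 1
4 ÷ 1 → quotient 4, remainder 0

[1; 2, 57, 1, 4]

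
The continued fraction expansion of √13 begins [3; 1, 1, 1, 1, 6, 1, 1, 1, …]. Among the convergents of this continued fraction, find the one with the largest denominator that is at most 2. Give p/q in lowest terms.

a_0 = 3: 3/1  (≤ bound)
a_1 = 1: 4/1  (≤ bound)
a_2 = 1: 7/2  (≤ bound)
a_3 = 1: 11/3  (> 2, stop)

7/2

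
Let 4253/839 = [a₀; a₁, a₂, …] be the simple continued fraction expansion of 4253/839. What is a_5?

3

Run the Euclidean algorithm, recording each quotient:
4253 ÷ 839 → quotient 5, remainder 58
839 ÷ 58 → quotient 14, remainder 27
58 ÷ 27 → quotient 2, remainder 4
27 ÷ 4 → quotient 6, remainder 3
4 ÷ 3 → quotient 1, remainder 1
3 ÷ 1 → quotient 3, remainder 0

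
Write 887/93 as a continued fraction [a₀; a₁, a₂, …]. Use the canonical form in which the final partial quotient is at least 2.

[9; 1, 1, 6, 7]

⌊887/93⌋ = 9, remainder 50
⌊93/50⌋ = 1, remainder 43
⌊50/43⌋ = 1, remainder 7
⌊43/7⌋ = 6, remainder 1
⌊7/1⌋ = 7, remainder 0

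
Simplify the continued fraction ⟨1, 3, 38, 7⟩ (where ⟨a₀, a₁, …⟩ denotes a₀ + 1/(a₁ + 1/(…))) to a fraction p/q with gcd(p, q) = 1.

Start with 7.
38 + 1/(7/1) = 38 + 1/7 = 267/7
3 + 1/(267/7) = 3 + 7/267 = 808/267
1 + 1/(808/267) = 1 + 267/808 = 1075/808

1075/808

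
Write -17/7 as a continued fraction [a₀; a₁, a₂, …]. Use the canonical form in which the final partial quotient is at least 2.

[-3; 1, 1, 3]

⌊-17/7⌋ = -3, remainder 4
⌊7/4⌋ = 1, remainder 3
⌊4/3⌋ = 1, remainder 1
⌊3/1⌋ = 3, remainder 0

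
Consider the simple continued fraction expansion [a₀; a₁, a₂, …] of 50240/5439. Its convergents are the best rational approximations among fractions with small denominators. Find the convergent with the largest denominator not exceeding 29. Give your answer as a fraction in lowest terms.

194/21

a_0 = 9: 9/1  (≤ bound)
a_1 = 4: 37/4  (≤ bound)
a_2 = 4: 157/17  (≤ bound)
a_3 = 1: 194/21  (≤ bound)
a_4 = 1: 351/38  (> 29, stop)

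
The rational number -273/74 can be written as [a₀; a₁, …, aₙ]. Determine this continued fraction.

[-4; 3, 4, 1, 1, 2]

Run the Euclidean algorithm, recording each quotient:
⌊-273/74⌋ = -4, remainder 23
⌊74/23⌋ = 3, remainder 5
⌊23/5⌋ = 4, remainder 3
⌊5/3⌋ = 1, remainder 2
⌊3/2⌋ = 1, remainder 1
⌊2/1⌋ = 2, remainder 0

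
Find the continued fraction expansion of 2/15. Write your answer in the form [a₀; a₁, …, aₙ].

[0; 7, 2]

2 = 0·15 + 2, so a_0 = 0
15 = 7·2 + 1, so a_1 = 7
2 = 2·1 + 0, so a_2 = 2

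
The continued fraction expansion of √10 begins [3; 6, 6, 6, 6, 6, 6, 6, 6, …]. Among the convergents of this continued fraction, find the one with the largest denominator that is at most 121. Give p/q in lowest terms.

117/37

a_0 = 3: 3/1  (≤ bound)
a_1 = 6: 19/6  (≤ bound)
a_2 = 6: 117/37  (≤ bound)
a_3 = 6: 721/228  (> 121, stop)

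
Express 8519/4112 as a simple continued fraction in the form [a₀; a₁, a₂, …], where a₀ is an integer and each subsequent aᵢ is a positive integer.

[2; 13, 1, 15, 2, 1, 1, 3]

8519 = 2·4112 + 295, so a_0 = 2
4112 = 13·295 + 277, so a_1 = 13
295 = 1·277 + 18, so a_2 = 1
277 = 15·18 + 7, so a_3 = 15
18 = 2·7 + 4, so a_4 = 2
7 = 1·4 + 3, so a_5 = 1
4 = 1·3 + 1, so a_6 = 1
3 = 3·1 + 0, so a_7 = 3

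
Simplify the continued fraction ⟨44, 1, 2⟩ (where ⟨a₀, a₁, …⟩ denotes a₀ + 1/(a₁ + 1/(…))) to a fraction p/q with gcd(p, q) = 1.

134/3

Start with 2.
1 + 1/(2/1) = 1 + 1/2 = 3/2
44 + 1/(3/2) = 44 + 2/3 = 134/3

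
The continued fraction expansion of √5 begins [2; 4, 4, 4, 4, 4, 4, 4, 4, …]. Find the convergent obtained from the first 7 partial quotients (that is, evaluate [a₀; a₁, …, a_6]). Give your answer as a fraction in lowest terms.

Collapse the nested fraction from the inside out:
Start with 4.
4 + 1/(4/1) = 4 + 1/4 = 17/4
4 + 1/(17/4) = 4 + 4/17 = 72/17
4 + 1/(72/17) = 4 + 17/72 = 305/72
4 + 1/(305/72) = 4 + 72/305 = 1292/305
4 + 1/(1292/305) = 4 + 305/1292 = 5473/1292
2 + 1/(5473/1292) = 2 + 1292/5473 = 12238/5473

12238/5473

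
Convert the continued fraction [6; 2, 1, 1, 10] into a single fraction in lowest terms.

339/53

Start with 10.
1 + 1/(10/1) = 1 + 1/10 = 11/10
1 + 1/(11/10) = 1 + 10/11 = 21/11
2 + 1/(21/11) = 2 + 11/21 = 53/21
6 + 1/(53/21) = 6 + 21/53 = 339/53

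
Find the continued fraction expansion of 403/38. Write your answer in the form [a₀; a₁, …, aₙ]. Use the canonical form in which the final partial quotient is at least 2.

[10; 1, 1, 1, 1, 7]

⌊403/38⌋ = 10, remainder 23
⌊38/23⌋ = 1, remainder 15
⌊23/15⌋ = 1, remainder 8
⌊15/8⌋ = 1, remainder 7
⌊8/7⌋ = 1, remainder 1
⌊7/1⌋ = 7, remainder 0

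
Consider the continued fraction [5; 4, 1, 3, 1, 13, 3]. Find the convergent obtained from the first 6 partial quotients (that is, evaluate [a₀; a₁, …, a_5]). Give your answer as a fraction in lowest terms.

Start with 13.
1 + 1/(13/1) = 1 + 1/13 = 14/13
3 + 1/(14/13) = 3 + 13/14 = 55/14
1 + 1/(55/14) = 1 + 14/55 = 69/55
4 + 1/(69/55) = 4 + 55/69 = 331/69
5 + 1/(331/69) = 5 + 69/331 = 1724/331

1724/331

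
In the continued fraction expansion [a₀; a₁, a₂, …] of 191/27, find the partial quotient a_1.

191 = 7·27 + 2, so a_0 = 7
27 = 13·2 + 1, so a_1 = 13

13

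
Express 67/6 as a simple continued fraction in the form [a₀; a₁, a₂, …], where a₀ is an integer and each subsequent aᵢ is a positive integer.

⌊67/6⌋ = 11, remainder 1
⌊6/1⌋ = 6, remainder 0

[11; 6]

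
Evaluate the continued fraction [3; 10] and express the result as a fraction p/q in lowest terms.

31/10

Start with 10.
3 + 1/(10/1) = 3 + 1/10 = 31/10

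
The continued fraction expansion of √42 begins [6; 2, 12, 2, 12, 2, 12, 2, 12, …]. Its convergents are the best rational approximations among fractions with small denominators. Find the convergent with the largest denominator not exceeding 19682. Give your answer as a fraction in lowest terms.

109194/16849

a_0 = 6: 6/1  (≤ bound)
a_1 = 2: 13/2  (≤ bound)
a_2 = 12: 162/25  (≤ bound)
a_3 = 2: 337/52  (≤ bound)
a_4 = 12: 4206/649  (≤ bound)
a_5 = 2: 8749/1350  (≤ bound)
a_6 = 12: 109194/16849  (≤ bound)
a_7 = 2: 227137/35048  (> 19682, stop)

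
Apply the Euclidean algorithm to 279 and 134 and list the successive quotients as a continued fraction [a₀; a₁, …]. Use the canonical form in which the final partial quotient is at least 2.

[2; 12, 5, 2]

279 = 2·134 + 11, so a_0 = 2
134 = 12·11 + 2, so a_1 = 12
11 = 5·2 + 1, so a_2 = 5
2 = 2·1 + 0, so a_3 = 2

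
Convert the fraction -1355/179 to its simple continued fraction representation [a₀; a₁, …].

[-8; 2, 3, 12, 2]

-1355 ÷ 179 → quotient -8, remainder 77
179 ÷ 77 → quotient 2, remainder 25
77 ÷ 25 → quotient 3, remainder 2
25 ÷ 2 → quotient 12, remainder 1
2 ÷ 1 → quotient 2, remainder 0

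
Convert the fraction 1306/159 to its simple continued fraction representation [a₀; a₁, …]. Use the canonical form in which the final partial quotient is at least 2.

1306 = 8·159 + 34, so a_0 = 8
159 = 4·34 + 23, so a_1 = 4
34 = 1·23 + 11, so a_2 = 1
23 = 2·11 + 1, so a_3 = 2
11 = 11·1 + 0, so a_4 = 11

[8; 4, 1, 2, 11]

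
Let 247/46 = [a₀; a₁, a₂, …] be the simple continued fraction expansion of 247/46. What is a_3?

2

247 = 5·46 + 17, so a_0 = 5
46 = 2·17 + 12, so a_1 = 2
17 = 1·12 + 5, so a_2 = 1
12 = 2·5 + 2, so a_3 = 2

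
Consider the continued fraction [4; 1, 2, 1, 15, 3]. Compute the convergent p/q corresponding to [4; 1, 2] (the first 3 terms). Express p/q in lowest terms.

Collapse the nested fraction from the inside out:
Start with 2.
1 + 1/(2/1) = 1 + 1/2 = 3/2
4 + 1/(3/2) = 4 + 2/3 = 14/3

14/3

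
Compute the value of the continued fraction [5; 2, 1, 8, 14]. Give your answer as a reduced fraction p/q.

1962/367

Start with 14.
8 + 1/(14/1) = 8 + 1/14 = 113/14
1 + 1/(113/14) = 1 + 14/113 = 127/113
2 + 1/(127/113) = 2 + 113/127 = 367/127
5 + 1/(367/127) = 5 + 127/367 = 1962/367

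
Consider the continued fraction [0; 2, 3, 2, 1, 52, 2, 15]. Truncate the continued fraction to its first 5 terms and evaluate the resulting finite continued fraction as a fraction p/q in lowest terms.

a_0 = 0: 0/1
a_1 = 2: 1/2
a_2 = 3: 3/7
a_3 = 2: 7/16
a_4 = 1: 10/23

10/23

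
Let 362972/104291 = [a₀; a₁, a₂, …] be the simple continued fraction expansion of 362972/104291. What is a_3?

4

Repeatedly divide and take the remainder:
⌊362972/104291⌋ = 3, remainder 50099
⌊104291/50099⌋ = 2, remainder 4093
⌊50099/4093⌋ = 12, remainder 983
⌊4093/983⌋ = 4, remainder 161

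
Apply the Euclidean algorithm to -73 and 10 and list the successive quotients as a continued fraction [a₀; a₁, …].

[-8; 1, 2, 3]

-73 = -8·10 + 7, so a_0 = -8
10 = 1·7 + 3, so a_1 = 1
7 = 2·3 + 1, so a_2 = 2
3 = 3·1 + 0, so a_3 = 3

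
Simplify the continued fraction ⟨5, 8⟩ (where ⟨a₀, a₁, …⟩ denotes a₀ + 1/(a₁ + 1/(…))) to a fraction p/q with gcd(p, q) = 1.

Start with 8.
5 + 1/(8/1) = 5 + 1/8 = 41/8

41/8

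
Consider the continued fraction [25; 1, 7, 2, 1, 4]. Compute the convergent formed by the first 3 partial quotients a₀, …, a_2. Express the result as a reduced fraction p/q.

Start with 7.
1 + 1/(7/1) = 1 + 1/7 = 8/7
25 + 1/(8/7) = 25 + 7/8 = 207/8

207/8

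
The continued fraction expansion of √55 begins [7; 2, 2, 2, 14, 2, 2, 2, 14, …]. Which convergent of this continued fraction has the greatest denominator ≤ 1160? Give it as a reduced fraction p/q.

6593/889

a_0 = 7: 7/1  (≤ bound)
a_1 = 2: 15/2  (≤ bound)
a_2 = 2: 37/5  (≤ bound)
a_3 = 2: 89/12  (≤ bound)
a_4 = 14: 1283/173  (≤ bound)
a_5 = 2: 2655/358  (≤ bound)
a_6 = 2: 6593/889  (≤ bound)
a_7 = 2: 15841/2136  (> 1160, stop)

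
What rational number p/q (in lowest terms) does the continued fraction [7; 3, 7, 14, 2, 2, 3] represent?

Collapse the nested fraction from the inside out:
Start with 3.
2 + 1/(3/1) = 2 + 1/3 = 7/3
2 + 1/(7/3) = 2 + 3/7 = 17/7
14 + 1/(17/7) = 14 + 7/17 = 245/17
7 + 1/(245/17) = 7 + 17/245 = 1732/245
3 + 1/(1732/245) = 3 + 245/1732 = 5441/1732
7 + 1/(5441/1732) = 7 + 1732/5441 = 39819/5441

39819/5441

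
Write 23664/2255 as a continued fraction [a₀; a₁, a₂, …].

Repeatedly divide and take the remainder:
⌊23664/2255⌋ = 10, remainder 1114
⌊2255/1114⌋ = 2, remainder 27
⌊1114/27⌋ = 41, remainder 7
⌊27/7⌋ = 3, remainder 6
⌊7/6⌋ = 1, remainder 1
⌊6/1⌋ = 6, remainder 0

[10; 2, 41, 3, 1, 6]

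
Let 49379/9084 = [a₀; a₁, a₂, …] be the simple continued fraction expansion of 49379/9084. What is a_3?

49379 = 5·9084 + 3959, so a_0 = 5
9084 = 2·3959 + 1166, so a_1 = 2
3959 = 3·1166 + 461, so a_2 = 3
1166 = 2·461 + 244, so a_3 = 2

2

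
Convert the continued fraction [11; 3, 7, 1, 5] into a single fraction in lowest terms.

Build up convergents one term at a time:
a_0 = 11: 11/1
a_1 = 3: 34/3
a_2 = 7: 249/22
a_3 = 1: 283/25
a_4 = 5: 1664/147

1664/147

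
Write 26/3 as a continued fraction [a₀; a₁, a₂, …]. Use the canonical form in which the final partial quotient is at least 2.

Repeatedly divide and take the remainder:
26 = 8·3 + 2, so a_0 = 8
3 = 1·2 + 1, so a_1 = 1
2 = 2·1 + 0, so a_2 = 2

[8; 1, 2]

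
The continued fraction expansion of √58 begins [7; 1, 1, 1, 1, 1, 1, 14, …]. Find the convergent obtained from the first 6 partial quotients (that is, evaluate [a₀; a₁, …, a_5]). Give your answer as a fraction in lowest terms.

Build up convergents one term at a time:
a_0 = 7: 7/1
a_1 = 1: 8/1
a_2 = 1: 15/2
a_3 = 1: 23/3
a_4 = 1: 38/5
a_5 = 1: 61/8

61/8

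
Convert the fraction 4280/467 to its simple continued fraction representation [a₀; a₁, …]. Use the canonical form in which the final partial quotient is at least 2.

Apply division with remainder until the remainder is 0:
4280 = 9·467 + 77, so a_0 = 9
467 = 6·77 + 5, so a_1 = 6
77 = 15·5 + 2, so a_2 = 15
5 = 2·2 + 1, so a_3 = 2
2 = 2·1 + 0, so a_4 = 2

[9; 6, 15, 2, 2]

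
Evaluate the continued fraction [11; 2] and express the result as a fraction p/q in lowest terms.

Start with 2.
11 + 1/(2/1) = 11 + 1/2 = 23/2

23/2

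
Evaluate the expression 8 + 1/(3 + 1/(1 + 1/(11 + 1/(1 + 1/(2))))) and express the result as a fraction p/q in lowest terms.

Starting at the tail and folding back:
Start with 2.
1 + 1/(2/1) = 1 + 1/2 = 3/2
11 + 1/(3/2) = 11 + 2/3 = 35/3
1 + 1/(35/3) = 1 + 3/35 = 38/35
3 + 1/(38/35) = 3 + 35/38 = 149/38
8 + 1/(149/38) = 8 + 38/149 = 1230/149

1230/149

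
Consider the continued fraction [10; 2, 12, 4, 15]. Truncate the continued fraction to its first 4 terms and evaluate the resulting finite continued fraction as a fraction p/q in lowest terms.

Work from the innermost term outward:
Start with 4.
12 + 1/(4/1) = 12 + 1/4 = 49/4
2 + 1/(49/4) = 2 + 4/49 = 102/49
10 + 1/(102/49) = 10 + 49/102 = 1069/102

1069/102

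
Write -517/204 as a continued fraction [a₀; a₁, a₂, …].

Run the Euclidean algorithm, recording each quotient:
⌊-517/204⌋ = -3, remainder 95
⌊204/95⌋ = 2, remainder 14
⌊95/14⌋ = 6, remainder 11
⌊14/11⌋ = 1, remainder 3
⌊11/3⌋ = 3, remainder 2
⌊3/2⌋ = 1, remainder 1
⌊2/1⌋ = 2, remainder 0

[-3; 2, 6, 1, 3, 1, 2]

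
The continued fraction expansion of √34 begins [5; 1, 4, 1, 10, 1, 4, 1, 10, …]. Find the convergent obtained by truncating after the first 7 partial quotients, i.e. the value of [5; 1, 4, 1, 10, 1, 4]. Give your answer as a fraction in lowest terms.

Collapse the nested fraction from the inside out:
Start with 4.
1 + 1/(4/1) = 1 + 1/4 = 5/4
10 + 1/(5/4) = 10 + 4/5 = 54/5
1 + 1/(54/5) = 1 + 5/54 = 59/54
4 + 1/(59/54) = 4 + 54/59 = 290/59
1 + 1/(290/59) = 1 + 59/290 = 349/290
5 + 1/(349/290) = 5 + 290/349 = 2035/349

2035/349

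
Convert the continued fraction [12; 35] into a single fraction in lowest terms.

Work from the innermost term outward:
Start with 35.
12 + 1/(35/1) = 12 + 1/35 = 421/35

421/35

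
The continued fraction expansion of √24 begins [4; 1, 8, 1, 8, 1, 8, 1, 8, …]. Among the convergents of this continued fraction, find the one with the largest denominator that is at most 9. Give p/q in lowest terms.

List convergents until the denominator exceeds the bound:
a_0 = 4: 4/1  (≤ bound)
a_1 = 1: 5/1  (≤ bound)
a_2 = 8: 44/9  (≤ bound)
a_3 = 1: 49/10  (> 9, stop)

44/9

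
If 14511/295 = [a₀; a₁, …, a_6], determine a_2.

14511 ÷ 295 → quotient 49, remainder 56
295 ÷ 56 → quotient 5, remainder 15
56 ÷ 15 → quotient 3, remainder 11

3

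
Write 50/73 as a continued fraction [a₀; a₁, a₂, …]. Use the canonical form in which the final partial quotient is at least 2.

[0; 1, 2, 5, 1, 3]

⌊50/73⌋ = 0, remainder 50
⌊73/50⌋ = 1, remainder 23
⌊50/23⌋ = 2, remainder 4
⌊23/4⌋ = 5, remainder 3
⌊4/3⌋ = 1, remainder 1
⌊3/1⌋ = 3, remainder 0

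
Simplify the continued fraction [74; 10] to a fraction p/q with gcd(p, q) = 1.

Start with 10.
74 + 1/(10/1) = 74 + 1/10 = 741/10

741/10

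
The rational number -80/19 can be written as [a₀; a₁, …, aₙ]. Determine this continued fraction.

[-5; 1, 3, 1, 3]

⌊-80/19⌋ = -5, remainder 15
⌊19/15⌋ = 1, remainder 4
⌊15/4⌋ = 3, remainder 3
⌊4/3⌋ = 1, remainder 1
⌊3/1⌋ = 3, remainder 0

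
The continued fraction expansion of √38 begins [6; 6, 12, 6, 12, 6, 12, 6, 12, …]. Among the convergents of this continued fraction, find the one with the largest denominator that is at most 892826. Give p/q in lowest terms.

List convergents until the denominator exceeds the bound:
a_0 = 6: 6/1  (≤ bound)
a_1 = 6: 37/6  (≤ bound)
a_2 = 12: 450/73  (≤ bound)
a_3 = 6: 2737/444  (≤ bound)
a_4 = 12: 33294/5401  (≤ bound)
a_5 = 6: 202501/32850  (≤ bound)
a_6 = 12: 2463306/399601  (≤ bound)
a_7 = 6: 14982337/2430456  (> 892826, stop)

2463306/399601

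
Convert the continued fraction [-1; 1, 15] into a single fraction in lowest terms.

-1/16

Start with 15.
1 + 1/(15/1) = 1 + 1/15 = 16/15
-1 + 1/(16/15) = -1 + 15/16 = -1/16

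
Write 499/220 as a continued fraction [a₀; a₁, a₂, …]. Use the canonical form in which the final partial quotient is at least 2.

[2; 3, 1, 2, 1, 2, 5]

499 = 2·220 + 59, so a_0 = 2
220 = 3·59 + 43, so a_1 = 3
59 = 1·43 + 16, so a_2 = 1
43 = 2·16 + 11, so a_3 = 2
16 = 1·11 + 5, so a_4 = 1
11 = 2·5 + 1, so a_5 = 2
5 = 5·1 + 0, so a_6 = 5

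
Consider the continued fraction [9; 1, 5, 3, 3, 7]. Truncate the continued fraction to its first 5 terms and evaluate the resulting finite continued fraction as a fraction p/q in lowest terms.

620/63

Collapse the nested fraction from the inside out:
Start with 3.
3 + 1/(3/1) = 3 + 1/3 = 10/3
5 + 1/(10/3) = 5 + 3/10 = 53/10
1 + 1/(53/10) = 1 + 10/53 = 63/53
9 + 1/(63/53) = 9 + 53/63 = 620/63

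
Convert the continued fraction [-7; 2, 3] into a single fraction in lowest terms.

Collapse the nested fraction from the inside out:
Start with 3.
2 + 1/(3/1) = 2 + 1/3 = 7/3
-7 + 1/(7/3) = -7 + 3/7 = -46/7

-46/7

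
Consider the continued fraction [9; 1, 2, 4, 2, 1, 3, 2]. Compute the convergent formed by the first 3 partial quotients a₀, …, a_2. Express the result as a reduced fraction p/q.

29/3

a_0 = 9: 9/1
a_1 = 1: 10/1
a_2 = 2: 29/3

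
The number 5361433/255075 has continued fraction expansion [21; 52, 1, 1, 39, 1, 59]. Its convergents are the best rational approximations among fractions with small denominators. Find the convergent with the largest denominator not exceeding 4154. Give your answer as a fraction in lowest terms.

87187/4148

List convergents until the denominator exceeds the bound:
a_0 = 21: 21/1  (≤ bound)
a_1 = 52: 1093/52  (≤ bound)
a_2 = 1: 1114/53  (≤ bound)
a_3 = 1: 2207/105  (≤ bound)
a_4 = 39: 87187/4148  (≤ bound)
a_5 = 1: 89394/4253  (> 4154, stop)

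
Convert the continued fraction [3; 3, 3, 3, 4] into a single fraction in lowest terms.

469/142

Use the convergent recurrence hₖ = aₖ·hₖ₋₁ + hₖ₋₂ (and likewise for the denominators kₖ):
a_0 = 3: 3/1
a_1 = 3: 10/3
a_2 = 3: 33/10
a_3 = 3: 109/33
a_4 = 4: 469/142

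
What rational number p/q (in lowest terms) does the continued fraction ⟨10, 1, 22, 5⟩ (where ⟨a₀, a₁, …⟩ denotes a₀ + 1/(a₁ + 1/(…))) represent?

Start with 5.
22 + 1/(5/1) = 22 + 1/5 = 111/5
1 + 1/(111/5) = 1 + 5/111 = 116/111
10 + 1/(116/111) = 10 + 111/116 = 1271/116

1271/116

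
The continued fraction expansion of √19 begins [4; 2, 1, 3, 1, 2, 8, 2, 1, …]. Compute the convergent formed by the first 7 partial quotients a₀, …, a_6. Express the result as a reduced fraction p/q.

1421/326

Compute successive convergents:
a_0 = 4: 4/1
a_1 = 2: 9/2
a_2 = 1: 13/3
a_3 = 3: 48/11
a_4 = 1: 61/14
a_5 = 2: 170/39
a_6 = 8: 1421/326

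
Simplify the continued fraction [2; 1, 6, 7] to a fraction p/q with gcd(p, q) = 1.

143/50

Work from the innermost term outward:
Start with 7.
6 + 1/(7/1) = 6 + 1/7 = 43/7
1 + 1/(43/7) = 1 + 7/43 = 50/43
2 + 1/(50/43) = 2 + 43/50 = 143/50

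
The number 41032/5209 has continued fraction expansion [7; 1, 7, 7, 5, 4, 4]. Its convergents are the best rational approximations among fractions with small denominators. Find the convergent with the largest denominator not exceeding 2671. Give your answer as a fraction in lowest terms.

9681/1229

List convergents until the denominator exceeds the bound:
a_0 = 7: 7/1  (≤ bound)
a_1 = 1: 8/1  (≤ bound)
a_2 = 7: 63/8  (≤ bound)
a_3 = 7: 449/57  (≤ bound)
a_4 = 5: 2308/293  (≤ bound)
a_5 = 4: 9681/1229  (≤ bound)
a_6 = 4: 41032/5209  (> 2671, stop)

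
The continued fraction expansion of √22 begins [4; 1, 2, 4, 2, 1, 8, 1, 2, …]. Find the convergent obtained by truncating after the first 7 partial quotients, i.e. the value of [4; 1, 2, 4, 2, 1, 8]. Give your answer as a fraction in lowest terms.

Use the convergent recurrence hₖ = aₖ·hₖ₋₁ + hₖ₋₂ (and likewise for the denominators kₖ):
a_0 = 4: 4/1
a_1 = 1: 5/1
a_2 = 2: 14/3
a_3 = 4: 61/13
a_4 = 2: 136/29
a_5 = 1: 197/42
a_6 = 8: 1712/365

1712/365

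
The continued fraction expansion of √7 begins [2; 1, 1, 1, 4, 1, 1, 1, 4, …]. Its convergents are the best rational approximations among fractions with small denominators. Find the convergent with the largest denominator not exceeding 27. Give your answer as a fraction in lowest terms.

a_0 = 2: 2/1  (≤ bound)
a_1 = 1: 3/1  (≤ bound)
a_2 = 1: 5/2  (≤ bound)
a_3 = 1: 8/3  (≤ bound)
a_4 = 4: 37/14  (≤ bound)
a_5 = 1: 45/17  (≤ bound)
a_6 = 1: 82/31  (> 27, stop)

45/17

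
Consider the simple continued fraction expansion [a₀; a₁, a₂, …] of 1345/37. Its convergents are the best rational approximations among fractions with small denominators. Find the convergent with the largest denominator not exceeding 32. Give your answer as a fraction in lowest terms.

a_0 = 36: 36/1  (≤ bound)
a_1 = 2: 73/2  (≤ bound)
a_2 = 1: 109/3  (≤ bound)
a_3 = 5: 618/17  (≤ bound)
a_4 = 2: 1345/37  (> 32, stop)

618/17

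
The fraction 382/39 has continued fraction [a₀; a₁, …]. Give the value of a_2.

3

Apply division with remainder until the remainder is 0:
382 ÷ 39 → quotient 9, remainder 31
39 ÷ 31 → quotient 1, remainder 8
31 ÷ 8 → quotient 3, remainder 7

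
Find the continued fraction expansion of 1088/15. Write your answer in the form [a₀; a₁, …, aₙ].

⌊1088/15⌋ = 72, remainder 8
⌊15/8⌋ = 1, remainder 7
⌊8/7⌋ = 1, remainder 1
⌊7/1⌋ = 7, remainder 0

[72; 1, 1, 7]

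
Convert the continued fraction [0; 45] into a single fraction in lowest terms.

Use the convergent recurrence hₖ = aₖ·hₖ₋₁ + hₖ₋₂ (and likewise for the denominators kₖ):
a_0 = 0: 0/1
a_1 = 45: 1/45

1/45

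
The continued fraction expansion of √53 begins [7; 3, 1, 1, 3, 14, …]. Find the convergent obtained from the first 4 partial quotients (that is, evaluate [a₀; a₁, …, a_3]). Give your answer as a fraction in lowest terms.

51/7

Starting at the tail and folding back:
Start with 1.
1 + 1/(1/1) = 1 + 1/1 = 2/1
3 + 1/(2/1) = 3 + 1/2 = 7/2
7 + 1/(7/2) = 7 + 2/7 = 51/7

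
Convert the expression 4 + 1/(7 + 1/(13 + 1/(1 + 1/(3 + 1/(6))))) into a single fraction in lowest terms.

Use the convergent recurrence hₖ = aₖ·hₖ₋₁ + hₖ₋₂ (and likewise for the denominators kₖ):
a_0 = 4: 4/1
a_1 = 7: 29/7
a_2 = 13: 381/92
a_3 = 1: 410/99
a_4 = 3: 1611/389
a_5 = 6: 10076/2433

10076/2433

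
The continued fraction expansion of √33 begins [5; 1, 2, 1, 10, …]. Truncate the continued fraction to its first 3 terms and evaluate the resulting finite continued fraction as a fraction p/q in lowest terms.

Compute successive convergents:
a_0 = 5: 5/1
a_1 = 1: 6/1
a_2 = 2: 17/3

17/3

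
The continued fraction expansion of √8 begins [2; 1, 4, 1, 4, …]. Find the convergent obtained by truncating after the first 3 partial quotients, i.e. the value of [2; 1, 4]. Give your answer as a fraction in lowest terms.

14/5

Start with 4.
1 + 1/(4/1) = 1 + 1/4 = 5/4
2 + 1/(5/4) = 2 + 4/5 = 14/5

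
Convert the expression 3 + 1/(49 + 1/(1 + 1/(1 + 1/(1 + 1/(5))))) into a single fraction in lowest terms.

2549/844

Start with 5.
1 + 1/(5/1) = 1 + 1/5 = 6/5
1 + 1/(6/5) = 1 + 5/6 = 11/6
1 + 1/(11/6) = 1 + 6/11 = 17/11
49 + 1/(17/11) = 49 + 11/17 = 844/17
3 + 1/(844/17) = 3 + 17/844 = 2549/844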